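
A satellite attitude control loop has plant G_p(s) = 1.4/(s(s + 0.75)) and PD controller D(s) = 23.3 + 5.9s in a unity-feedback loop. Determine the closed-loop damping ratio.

Forward path: (23.3 + 5.9s)·1.4/(s(s+0.75)). The closed-loop characteristic equation is s² + (0.75 + 1.4·5.9)s + 1.4·23.3 = 0.
That is s² + 9.01s + 32.62 = 0, so ω_n = 5.711 rad/s and ζ = 9.01/(2·5.711) = 0.7888.

ζ = 0.789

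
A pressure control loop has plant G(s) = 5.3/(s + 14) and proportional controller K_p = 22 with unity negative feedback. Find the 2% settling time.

T_s ≈ 0.0306 s

Closed-loop transfer function: T(s) = K_p·G(s)/(1 + K_p·G(s)) = 116.6/(s + 14 + 116.6) = 116.6/(s + 130.6).
Time constant τ = 1/130.6 = 0.007657 s, so the 2% settling time is about 4τ = 0.0306 s.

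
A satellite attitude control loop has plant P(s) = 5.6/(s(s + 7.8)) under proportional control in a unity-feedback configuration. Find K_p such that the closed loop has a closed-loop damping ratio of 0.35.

Closed-loop characteristic equation: s² + 7.8s + K_p·5.6 = 0.
So ω_n = √(5.6K_p) and 2ζω_n = 7.8, giving ζ = 7.8/(2√(5.6K_p)).
Setting ζ = 0.35: √(5.6K_p) = 7.8/(2·0.35) = 11.14, so K_p = 124.2/5.6 = 22.2.

K_p = 22.2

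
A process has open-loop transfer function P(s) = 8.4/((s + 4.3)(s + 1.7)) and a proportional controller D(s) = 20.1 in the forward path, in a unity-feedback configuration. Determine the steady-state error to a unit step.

0.0415

The loop is type 0. Static position error constant K_pos = D(0)·P(0) = 20.1·1.149 = 23.1.
Steady-state error to a unit step: e_ss = 1/(1+K_pos) = 1/24.1 = 0.0415.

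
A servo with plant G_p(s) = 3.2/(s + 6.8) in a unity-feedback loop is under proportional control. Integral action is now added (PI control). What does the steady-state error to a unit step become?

Adding integral action puts a pole at s = 0 in the forward path, raising the system type to 1; a type-1 loop has zero steady-state error to a step.

0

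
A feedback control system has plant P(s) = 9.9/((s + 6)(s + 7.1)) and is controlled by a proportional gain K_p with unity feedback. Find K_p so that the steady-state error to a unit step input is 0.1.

For a type-0 loop with proportional control, e_ss = 1/(1 + K_p·P(0)).
P(0) = 0.2324. Require 1/(1 + K_p·0.2324) = 0.1, so 1 + 0.2324·K_p = 10.
K_p = (10 − 1)/0.2324 = 38.7.

K_p = 38.7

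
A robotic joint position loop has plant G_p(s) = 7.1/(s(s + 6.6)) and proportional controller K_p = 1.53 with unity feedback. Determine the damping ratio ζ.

ζ = 1

The closed-loop denominator is s(s+6.6) + 1.53·7.1 = s² + 6.6s + 10.86.
So ω_n² = 10.86 ⇒ ω_n = 3.296 rad/s, and ζ = 6.6/(2ω_n) = 1.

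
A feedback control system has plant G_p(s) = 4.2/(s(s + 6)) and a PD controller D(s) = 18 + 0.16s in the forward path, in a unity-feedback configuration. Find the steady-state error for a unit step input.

The open loop D(s)G_p(s) has a pole at the origin (type 1), so the static position error constant is infinite and e_ss = 1/(1+∞) = 0.

0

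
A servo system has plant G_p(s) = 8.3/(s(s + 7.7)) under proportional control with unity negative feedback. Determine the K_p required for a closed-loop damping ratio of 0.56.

K_p = 5.69

Closed-loop characteristic equation: s² + 7.7s + K_p·8.3 = 0.
So ω_n = √(8.3K_p) and 2ζω_n = 7.7, giving ζ = 7.7/(2√(8.3K_p)).
Setting ζ = 0.56: √(8.3K_p) = 7.7/(2·0.56) = 6.875, so K_p = 47.27/8.3 = 5.69.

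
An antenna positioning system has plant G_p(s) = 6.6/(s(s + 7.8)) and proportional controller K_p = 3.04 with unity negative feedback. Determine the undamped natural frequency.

The closed-loop denominator is s(s+7.8) + 3.04·6.6 = s² + 7.8s + 20.06.
So ω_n² = 20.06 ⇒ ω_n = 4.479 rad/s, and ζ = 7.8/(2ω_n) = 0.871.

ω_n = 4.48 rad/s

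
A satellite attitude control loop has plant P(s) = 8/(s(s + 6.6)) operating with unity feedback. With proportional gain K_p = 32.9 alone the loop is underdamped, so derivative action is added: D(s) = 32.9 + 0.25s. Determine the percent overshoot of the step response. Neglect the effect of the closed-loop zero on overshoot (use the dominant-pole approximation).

Forward path: (32.9 + 0.25s)·8/(s(s+6.6)). The closed-loop characteristic equation is s² + (6.6 + 8·0.25)s + 8·32.9 = 0.
That is s² + 8.6s + 263.2 = 0, so ω_n = 16.22 rad/s and ζ = 8.6/(2·16.22) = 0.265.
%OS = 100·exp(−πζ/√(1−ζ²)) = 42.2%.

42.2%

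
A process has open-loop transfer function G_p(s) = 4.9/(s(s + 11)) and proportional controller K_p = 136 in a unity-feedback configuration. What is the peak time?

The closed-loop denominator s² + 11s + 666.4 gives ω_n = √666.4 = 25.81 and ζ = 11/(2ω_n) = 0.2131.
Damped frequency ω_d = ω_n√(1−ζ²) = 25.22 rad/s, so peak time T_p = π/ω_d = 0.125 s.

T_p = 0.125 s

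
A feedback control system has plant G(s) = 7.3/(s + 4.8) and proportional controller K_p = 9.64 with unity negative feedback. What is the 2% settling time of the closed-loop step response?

T_s ≈ 0.0532 s

Closed-loop transfer function: T(s) = K_p·G(s)/(1 + K_p·G(s)) = 70.37/(s + 4.8 + 70.37) = 70.37/(s + 75.17).
Time constant τ = 1/75.17 = 0.0133 s, so the 2% settling time is about 4τ = 0.0532 s.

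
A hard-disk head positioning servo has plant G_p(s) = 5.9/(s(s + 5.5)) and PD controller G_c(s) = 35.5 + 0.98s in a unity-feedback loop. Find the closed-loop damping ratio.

Forward path: (35.5 + 0.98s)·5.9/(s(s+5.5)). The closed-loop characteristic equation is s² + (5.5 + 5.9·0.98)s + 5.9·35.5 = 0.
That is s² + 11.28s + 209.5 = 0, so ω_n = 14.47 rad/s and ζ = 11.28/(2·14.47) = 0.3898.

ζ = 0.39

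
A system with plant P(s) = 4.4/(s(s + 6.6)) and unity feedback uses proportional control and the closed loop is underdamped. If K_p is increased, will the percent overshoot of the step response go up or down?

ζ = 6.6/(2√(4.4K_p)) decreases as K_p grows; lower damping means more overshoot.

increase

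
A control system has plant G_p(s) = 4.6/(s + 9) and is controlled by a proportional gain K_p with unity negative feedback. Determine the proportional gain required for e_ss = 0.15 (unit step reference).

K_p = 11.1

Steady-state error for a unit step on this type-0 loop is 1/(1 + K_p·G_p(0)).
G_p(0) = 0.5111. Require 1/(1 + K_p·0.5111) = 0.15, so 1 + 0.5111·K_p = 6.667.
K_p = (6.667 − 1)/0.5111 = 11.1.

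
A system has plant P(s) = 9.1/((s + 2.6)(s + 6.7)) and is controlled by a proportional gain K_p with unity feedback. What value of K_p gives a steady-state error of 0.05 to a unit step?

K_p = 36.4

Steady-state error for a unit step on this type-0 loop is 1/(1 + K_p·P(0)).
P(0) = 0.5224. Require 1/(1 + K_p·0.5224) = 0.05, so 1 + 0.5224·K_p = 20.
K_p = (20 − 1)/0.5224 = 36.4.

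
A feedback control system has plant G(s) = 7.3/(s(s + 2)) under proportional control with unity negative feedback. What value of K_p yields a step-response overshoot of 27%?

From %OS = 100·exp(−πζ/√(1−ζ²)) = 27%, ζ = −ln(0.27)/√(π²+ln²(0.27)) = 0.3847.
Characteristic equation s² + 2s + 7.3K_p = 0 gives ζ = 2/(2√(7.3K_p)).
Setting ζ = 0.3847: √(7.3K_p) = 2/(2·0.3847) = 2.599, so K_p = 6.757/7.3 = 0.926.

K_p = 0.926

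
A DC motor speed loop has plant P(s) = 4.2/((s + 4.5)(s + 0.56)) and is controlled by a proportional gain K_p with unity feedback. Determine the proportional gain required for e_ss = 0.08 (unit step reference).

Steady-state error for a unit step on this type-0 loop is 1/(1 + K_p·P(0)).
P(0) = 1.667. Require 1/(1 + K_p·1.667) = 0.08, so 1 + 1.667·K_p = 12.5.
K_p = (12.5 − 1)/1.667 = 6.9.

K_p = 6.9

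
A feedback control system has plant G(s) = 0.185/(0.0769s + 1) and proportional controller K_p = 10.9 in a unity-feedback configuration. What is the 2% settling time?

T_s ≈ 0.102 s

Closed loop: T(s) = K_p·G/(1+K_p·G) = 2.017/(0.0769s + 1 + 2.017), with pole at s = −(1 + 2.017)/0.0769 = −39.23.
τ = 1/39.23 = 0.02549 s, so 2% settling time ≈ 4τ = 0.102 s.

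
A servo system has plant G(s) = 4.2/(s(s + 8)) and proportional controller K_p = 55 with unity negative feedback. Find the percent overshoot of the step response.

From 1 + K_pG(s) = 0: s² + 8s + 231 = 0 ⇒ ω_n = 15.2, ζ = 0.2632.
%OS = 100·exp(−πζ/√(1−ζ²)) = 100·exp(−π·0.2632/√0.9307) = 42.4%.

42.4%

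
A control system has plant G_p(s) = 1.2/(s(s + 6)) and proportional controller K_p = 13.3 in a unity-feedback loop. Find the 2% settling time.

T_s ≈ 1.33 s

Closed-loop characteristic equation: s² + 6s + 15.96 = 0, so ω_n = 3.995 rad/s and ζ = 6/(2·3.995) = 0.7509.
2% settling time T_s ≈ 4/(ζω_n) = 4/3 = 1.33 s.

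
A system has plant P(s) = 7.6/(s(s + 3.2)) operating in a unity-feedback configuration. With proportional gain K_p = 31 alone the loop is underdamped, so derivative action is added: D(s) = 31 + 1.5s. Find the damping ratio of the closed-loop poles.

Forward path: (31 + 1.5s)·7.6/(s(s+3.2)). The closed-loop characteristic equation is s² + (3.2 + 7.6·1.5)s + 7.6·31 = 0.
That is s² + 14.6s + 235.6 = 0, so ω_n = 15.35 rad/s and ζ = 14.6/(2·15.35) = 0.4756.

ζ = 0.476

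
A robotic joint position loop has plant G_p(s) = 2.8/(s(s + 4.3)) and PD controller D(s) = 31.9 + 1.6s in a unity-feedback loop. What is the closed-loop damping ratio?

ζ = 0.465

Forward path: (31.9 + 1.6s)·2.8/(s(s+4.3)). The closed-loop characteristic equation is s² + (4.3 + 2.8·1.6)s + 2.8·31.9 = 0.
That is s² + 8.78s + 89.32 = 0, so ω_n = 9.451 rad/s and ζ = 8.78/(2·9.451) = 0.4645.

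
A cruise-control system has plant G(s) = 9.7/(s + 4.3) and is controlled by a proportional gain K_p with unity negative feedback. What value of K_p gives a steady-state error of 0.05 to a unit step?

The loop is type 0, so e_ss(step) = 1/(1 + K_pos) with K_pos = K_p·G(0).
G(0) = 2.256. Require 1/(1 + K_p·2.256) = 0.05, so 1 + 2.256·K_p = 20.
K_p = (20 − 1)/2.256 = 8.42.

K_p = 8.42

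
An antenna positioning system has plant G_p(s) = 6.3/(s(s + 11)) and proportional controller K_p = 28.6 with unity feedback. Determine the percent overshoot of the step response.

Closed-loop characteristic equation: s² + 11s + 180.2 = 0, so ω_n = 13.42 rad/s and ζ = 11/(2·13.42) = 0.4097.
%OS = 100·exp(−πζ/√(1−ζ²)) = 100·exp(−π·0.4097/√0.8321) = 24.4%.

24.4%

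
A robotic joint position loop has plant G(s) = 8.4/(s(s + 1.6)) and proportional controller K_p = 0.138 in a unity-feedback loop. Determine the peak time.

T_p = 4.36 s

The closed-loop denominator s² + 1.6s + 1.159 gives ω_n = √1.159 = 1.077 and ζ = 1.6/(2ω_n) = 0.743.
Damped frequency ω_d = ω_n√(1−ζ²) = 0.7206 rad/s, so peak time T_p = π/ω_d = 4.36 s.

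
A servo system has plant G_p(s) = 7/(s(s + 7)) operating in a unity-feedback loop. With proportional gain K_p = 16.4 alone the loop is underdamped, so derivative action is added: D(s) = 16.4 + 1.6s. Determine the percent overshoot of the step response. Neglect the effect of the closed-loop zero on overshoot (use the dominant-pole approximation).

Forward path: (16.4 + 1.6s)·7/(s(s+7)). The closed-loop characteristic equation is s² + (7 + 7·1.6)s + 7·16.4 = 0.
That is s² + 18.2s + 114.8 = 0, so ω_n = 10.71 rad/s and ζ = 18.2/(2·10.71) = 0.8493.
%OS = 100·exp(−πζ/√(1−ζ²)) = 0.638%.

0.638%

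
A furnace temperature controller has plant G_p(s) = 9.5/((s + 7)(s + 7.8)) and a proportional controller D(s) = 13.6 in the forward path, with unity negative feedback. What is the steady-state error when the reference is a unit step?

0.297

The loop is type 0. Static position error constant K_pos = D(0)·G_p(0) = 13.6·0.174 = 2.366.
Steady-state error to a unit step: e_ss = 1/(1+K_pos) = 1/3.366 = 0.297.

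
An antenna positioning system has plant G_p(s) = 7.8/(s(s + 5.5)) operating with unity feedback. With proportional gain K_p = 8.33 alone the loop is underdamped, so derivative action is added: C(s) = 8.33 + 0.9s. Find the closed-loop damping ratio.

ζ = 0.777

Forward path: (8.33 + 0.9s)·7.8/(s(s+5.5)). The closed-loop characteristic equation is s² + (5.5 + 7.8·0.9)s + 7.8·8.33 = 0.
That is s² + 12.52s + 64.97 = 0, so ω_n = 8.061 rad/s and ζ = 12.52/(2·8.061) = 0.7766.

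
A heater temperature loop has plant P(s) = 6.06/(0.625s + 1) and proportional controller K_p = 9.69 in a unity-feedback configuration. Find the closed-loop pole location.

s = -95.55

Closed loop: T(s) = K_p·P/(1+K_p·P) = 58.72/(0.625s + 1 + 58.72), with pole at s = −(1 + 58.72)/0.625 = −95.55.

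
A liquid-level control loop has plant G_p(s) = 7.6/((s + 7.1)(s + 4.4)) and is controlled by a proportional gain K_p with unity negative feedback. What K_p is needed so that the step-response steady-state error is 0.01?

K_p = 407

For a type-0 loop with proportional control, e_ss = 1/(1 + K_p·G_p(0)).
G_p(0) = 0.2433. Require 1/(1 + K_p·0.2433) = 0.01, so 1 + 0.2433·K_p = 100.
K_p = (100 − 1)/0.2433 = 407.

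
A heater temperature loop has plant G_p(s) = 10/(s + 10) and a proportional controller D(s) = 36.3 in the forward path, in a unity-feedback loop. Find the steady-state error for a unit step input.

0.0268

The loop is type 0. Static position error constant K_pos = D(0)·G_p(0) = 36.3·1 = 36.3.
Steady-state error to a unit step: e_ss = 1/(1+K_pos) = 1/37.3 = 0.0268.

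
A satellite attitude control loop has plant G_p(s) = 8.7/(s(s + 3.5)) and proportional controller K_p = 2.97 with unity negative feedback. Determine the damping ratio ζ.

With unity feedback the closed-loop characteristic equation is s² + 3.5s + 2.97·8.7 = s² + 3.5s + 25.84 = 0.
Matching s² + 2ζω_n s + ω_n²: ω_n = √25.84 = 5.083 rad/s and 2ζω_n = 3.5, so ζ = 3.5/(2·5.083) = 0.344.

ζ = 0.344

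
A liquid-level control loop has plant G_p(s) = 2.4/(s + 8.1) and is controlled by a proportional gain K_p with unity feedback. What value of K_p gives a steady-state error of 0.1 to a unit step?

K_p = 30.4

For a type-0 loop with proportional control, e_ss = 1/(1 + K_p·G_p(0)).
G_p(0) = 0.2963. Require 1/(1 + K_p·0.2963) = 0.1, so 1 + 0.2963·K_p = 10.
K_p = (10 − 1)/0.2963 = 30.4.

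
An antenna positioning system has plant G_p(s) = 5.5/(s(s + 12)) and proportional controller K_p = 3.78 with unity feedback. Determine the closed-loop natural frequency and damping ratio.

ω_n = 4.56 rad/s, ζ = 1.32

With unity feedback the closed-loop characteristic equation is s² + 12s + 3.78·5.5 = s² + 12s + 20.79 = 0.
So ω_n² = 20.79 ⇒ ω_n = 4.56 rad/s, and ζ = 12/(2ω_n) = 1.32.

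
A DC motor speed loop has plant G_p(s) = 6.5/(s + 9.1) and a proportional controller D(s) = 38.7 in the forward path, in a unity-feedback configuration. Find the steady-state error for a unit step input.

The loop is type 0. Static position error constant K_pos = D(0)·G_p(0) = 38.7·0.7143 = 27.64.
Steady-state error to a unit step: e_ss = 1/(1+K_pos) = 1/28.64 = 0.0349.

0.0349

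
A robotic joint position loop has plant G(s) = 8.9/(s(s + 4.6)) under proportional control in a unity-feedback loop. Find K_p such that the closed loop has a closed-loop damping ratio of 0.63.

K_p = 1.5

Closed-loop characteristic equation: s² + 4.6s + K_p·8.9 = 0.
So ω_n = √(8.9K_p) and 2ζω_n = 4.6, giving ζ = 4.6/(2√(8.9K_p)).
Setting ζ = 0.63: √(8.9K_p) = 4.6/(2·0.63) = 3.651, so K_p = 13.33/8.9 = 1.5.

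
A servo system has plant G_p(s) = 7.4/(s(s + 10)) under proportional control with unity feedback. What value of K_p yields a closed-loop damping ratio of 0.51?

Closed-loop characteristic equation: s² + 10s + K_p·7.4 = 0.
So ω_n = √(7.4K_p) and 2ζω_n = 10, giving ζ = 10/(2√(7.4K_p)).
Setting ζ = 0.51: √(7.4K_p) = 10/(2·0.51) = 9.804, so K_p = 96.12/7.4 = 13.

K_p = 13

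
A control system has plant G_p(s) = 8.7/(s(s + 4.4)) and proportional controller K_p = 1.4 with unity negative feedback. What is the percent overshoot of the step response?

7.8%

From 1 + K_pG_p(s) = 0: s² + 4.4s + 12.18 = 0 ⇒ ω_n = 3.49, ζ = 0.6304.
%OS = 100·exp(−πζ/√(1−ζ²)) = 100·exp(−π·0.6304/√0.6026) = 7.8%.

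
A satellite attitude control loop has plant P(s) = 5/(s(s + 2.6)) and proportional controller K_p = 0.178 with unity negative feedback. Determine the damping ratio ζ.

ζ = 1.38

With unity feedback the closed-loop characteristic equation is s² + 2.6s + 0.178·5 = s² + 2.6s + 0.89 = 0.
Matching s² + 2ζω_n s + ω_n²: ω_n = √0.89 = 0.9434 rad/s and 2ζω_n = 2.6, so ζ = 2.6/(2·0.9434) = 1.38.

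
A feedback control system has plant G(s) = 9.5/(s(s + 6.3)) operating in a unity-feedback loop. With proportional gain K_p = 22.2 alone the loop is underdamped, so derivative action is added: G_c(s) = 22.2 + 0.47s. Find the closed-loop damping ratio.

ζ = 0.371

Forward path: (22.2 + 0.47s)·9.5/(s(s+6.3)). The closed-loop characteristic equation is s² + (6.3 + 9.5·0.47)s + 9.5·22.2 = 0.
That is s² + 10.77s + 210.9 = 0, so ω_n = 14.52 rad/s and ζ = 10.77/(2·14.52) = 0.3706.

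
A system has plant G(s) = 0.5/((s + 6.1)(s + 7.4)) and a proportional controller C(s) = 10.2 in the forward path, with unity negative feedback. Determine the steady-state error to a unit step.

0.898

The loop is type 0. Static position error constant K_pos = C(0)·G(0) = 10.2·0.01108 = 0.113.
Steady-state error to a unit step: e_ss = 1/(1+K_pos) = 1/1.113 = 0.898.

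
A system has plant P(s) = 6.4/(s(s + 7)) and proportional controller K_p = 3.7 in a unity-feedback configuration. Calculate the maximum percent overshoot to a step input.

3.87%

The closed-loop denominator s² + 7s + 23.68 gives ω_n = √23.68 = 4.866 and ζ = 7/(2ω_n) = 0.7192.
%OS = 100·exp(−πζ/√(1−ζ²)) = 100·exp(−π·0.7192/√0.4827) = 3.87%.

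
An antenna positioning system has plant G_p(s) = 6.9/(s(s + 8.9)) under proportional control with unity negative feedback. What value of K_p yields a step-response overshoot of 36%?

From %OS = 100·exp(−πζ/√(1−ζ²)) = 36%, ζ = −ln(0.36)/√(π²+ln²(0.36)) = 0.3093.
Characteristic equation s² + 8.9s + 6.9K_p = 0 gives ζ = 8.9/(2√(6.9K_p)).
Setting ζ = 0.3093: √(6.9K_p) = 8.9/(2·0.3093) = 14.39, so K_p = 207/6.9 = 30.

K_p = 30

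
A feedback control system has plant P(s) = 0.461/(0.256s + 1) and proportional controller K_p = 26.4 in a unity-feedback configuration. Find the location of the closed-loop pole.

Closed loop: T(s) = K_p·P/(1+K_p·P) = 12.17/(0.256s + 1 + 12.17), with pole at s = −(1 + 12.17)/0.256 = −51.45.

s = -51.45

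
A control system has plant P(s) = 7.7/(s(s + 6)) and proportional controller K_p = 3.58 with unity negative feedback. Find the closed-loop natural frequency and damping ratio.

With unity feedback the closed-loop characteristic equation is s² + 6s + 3.58·7.7 = s² + 6s + 27.57 = 0.
Matching s² + 2ζω_n s + ω_n²: ω_n = √27.57 = 5.25 rad/s and 2ζω_n = 6, so ζ = 6/(2·5.25) = 0.571.

ω_n = 5.25 rad/s, ζ = 0.571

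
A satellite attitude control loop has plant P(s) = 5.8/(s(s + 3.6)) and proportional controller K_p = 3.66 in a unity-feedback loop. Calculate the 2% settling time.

T_s ≈ 2.22 s

Closed-loop characteristic equation: s² + 3.6s + 21.23 = 0, so ω_n = 4.607 rad/s and ζ = 3.6/(2·4.607) = 0.3907.
2% settling time T_s ≈ 4/(ζω_n) = 4/1.8 = 2.22 s.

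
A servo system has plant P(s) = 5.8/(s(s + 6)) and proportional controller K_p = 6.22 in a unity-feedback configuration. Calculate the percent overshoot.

From 1 + K_pP(s) = 0: s² + 6s + 36.08 = 0 ⇒ ω_n = 6.006, ζ = 0.4995.
%OS = 100·exp(−πζ/√(1−ζ²)) = 100·exp(−π·0.4995/√0.7505) = 16.3%.

16.3%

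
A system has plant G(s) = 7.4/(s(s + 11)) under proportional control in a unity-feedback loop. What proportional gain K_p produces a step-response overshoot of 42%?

K_p = 57.7

From %OS = 100·exp(−πζ/√(1−ζ²)) = 42%, ζ = −ln(0.42)/√(π²+ln²(0.42)) = 0.2662.
Characteristic equation s² + 11s + 7.4K_p = 0 gives ζ = 11/(2√(7.4K_p)).
Setting ζ = 0.2662: √(7.4K_p) = 11/(2·0.2662) = 20.66, so K_p = 427/7.4 = 57.7.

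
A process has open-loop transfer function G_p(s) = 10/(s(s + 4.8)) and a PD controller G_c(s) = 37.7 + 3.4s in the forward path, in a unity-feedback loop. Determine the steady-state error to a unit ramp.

0.0127

The loop has one pole at the origin (type 1). Velocity error constant K_v = lim_{s→0} s·G_c(s)G_p(s) = 37.7·10/4.8 = 78.54.
Steady-state error to a unit ramp: e_ss = 1/K_v = 0.0127.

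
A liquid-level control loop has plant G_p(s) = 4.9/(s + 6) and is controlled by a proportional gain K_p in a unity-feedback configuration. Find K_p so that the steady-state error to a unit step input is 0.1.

Steady-state error for a unit step on this type-0 loop is 1/(1 + K_p·G_p(0)).
G_p(0) = 0.8167. Require 1/(1 + K_p·0.8167) = 0.1, so 1 + 0.8167·K_p = 10.
K_p = (10 − 1)/0.8167 = 11.

K_p = 11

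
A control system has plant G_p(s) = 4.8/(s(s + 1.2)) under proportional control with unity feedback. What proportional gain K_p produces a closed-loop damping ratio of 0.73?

K_p = 0.141

Closed-loop characteristic equation: s² + 1.2s + K_p·4.8 = 0.
So ω_n = √(4.8K_p) and 2ζω_n = 1.2, giving ζ = 1.2/(2√(4.8K_p)).
Setting ζ = 0.73: √(4.8K_p) = 1.2/(2·0.73) = 0.8219, so K_p = 0.6755/4.8 = 0.141.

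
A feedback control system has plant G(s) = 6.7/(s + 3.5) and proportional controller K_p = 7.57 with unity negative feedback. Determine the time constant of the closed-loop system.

τ = 0.0184 s

Closed-loop transfer function: T(s) = K_p·G(s)/(1 + K_p·G(s)) = 50.72/(s + 3.5 + 50.72) = 50.72/(s + 54.22).
Time constant τ = 1/54.22 = 0.0184 s.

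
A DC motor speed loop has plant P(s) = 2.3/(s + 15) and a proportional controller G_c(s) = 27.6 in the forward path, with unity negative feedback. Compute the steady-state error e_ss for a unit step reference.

0.191

The loop is type 0. Static position error constant K_pos = G_c(0)·P(0) = 27.6·0.1533 = 4.232.
Steady-state error to a unit step: e_ss = 1/(1+K_pos) = 1/5.232 = 0.191.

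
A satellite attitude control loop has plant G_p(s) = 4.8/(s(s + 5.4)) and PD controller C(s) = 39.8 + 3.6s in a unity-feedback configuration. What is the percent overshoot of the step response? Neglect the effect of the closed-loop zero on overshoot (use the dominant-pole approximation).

Forward path: (39.8 + 3.6s)·4.8/(s(s+5.4)). The closed-loop characteristic equation is s² + (5.4 + 4.8·3.6)s + 4.8·39.8 = 0.
That is s² + 22.68s + 191 = 0, so ω_n = 13.82 rad/s and ζ = 22.68/(2·13.82) = 0.8204.
%OS = 100·exp(−πζ/√(1−ζ²)) = 1.1%.

1.1%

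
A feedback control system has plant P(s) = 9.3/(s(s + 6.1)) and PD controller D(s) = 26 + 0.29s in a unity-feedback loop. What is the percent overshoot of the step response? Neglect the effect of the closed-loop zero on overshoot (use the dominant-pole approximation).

39.6%

Forward path: (26 + 0.29s)·9.3/(s(s+6.1)). The closed-loop characteristic equation is s² + (6.1 + 9.3·0.29)s + 9.3·26 = 0.
That is s² + 8.797s + 241.8 = 0, so ω_n = 15.55 rad/s and ζ = 8.797/(2·15.55) = 0.2829.
%OS = 100·exp(−πζ/√(1−ζ²)) = 39.6%.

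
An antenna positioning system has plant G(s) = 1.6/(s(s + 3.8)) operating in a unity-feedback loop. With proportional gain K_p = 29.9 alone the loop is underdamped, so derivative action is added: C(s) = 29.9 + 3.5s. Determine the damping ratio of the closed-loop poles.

ζ = 0.68

Forward path: (29.9 + 3.5s)·1.6/(s(s+3.8)). The closed-loop characteristic equation is s² + (3.8 + 1.6·3.5)s + 1.6·29.9 = 0.
That is s² + 9.4s + 47.84 = 0, so ω_n = 6.917 rad/s and ζ = 9.4/(2·6.917) = 0.6795.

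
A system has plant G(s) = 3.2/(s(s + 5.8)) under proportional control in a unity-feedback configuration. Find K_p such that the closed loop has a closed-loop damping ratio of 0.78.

K_p = 4.32

Closed-loop characteristic equation: s² + 5.8s + K_p·3.2 = 0.
So ω_n = √(3.2K_p) and 2ζω_n = 5.8, giving ζ = 5.8/(2√(3.2K_p)).
Setting ζ = 0.78: √(3.2K_p) = 5.8/(2·0.78) = 3.718, so K_p = 13.82/3.2 = 4.32.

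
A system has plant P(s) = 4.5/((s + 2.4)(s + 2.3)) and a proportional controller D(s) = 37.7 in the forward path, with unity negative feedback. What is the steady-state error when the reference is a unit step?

The loop is type 0. Static position error constant K_pos = D(0)·P(0) = 37.7·0.8152 = 30.73.
Steady-state error to a unit step: e_ss = 1/(1+K_pos) = 1/31.73 = 0.0315.

0.0315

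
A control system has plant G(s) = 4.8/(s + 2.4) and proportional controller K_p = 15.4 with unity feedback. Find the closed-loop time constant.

τ = 0.0131 s

Closed-loop transfer function: T(s) = K_p·G(s)/(1 + K_p·G(s)) = 73.92/(s + 2.4 + 73.92) = 73.92/(s + 76.32).
Time constant τ = 1/76.32 = 0.0131 s.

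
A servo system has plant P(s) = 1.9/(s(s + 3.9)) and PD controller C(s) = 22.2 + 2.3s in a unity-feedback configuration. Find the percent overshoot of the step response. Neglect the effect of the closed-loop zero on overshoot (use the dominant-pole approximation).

Forward path: (22.2 + 2.3s)·1.9/(s(s+3.9)). The closed-loop characteristic equation is s² + (3.9 + 1.9·2.3)s + 1.9·22.2 = 0.
That is s² + 8.27s + 42.18 = 0, so ω_n = 6.495 rad/s and ζ = 8.27/(2·6.495) = 0.6367.
%OS = 100·exp(−πζ/√(1−ζ²)) = 7.47%.

7.47%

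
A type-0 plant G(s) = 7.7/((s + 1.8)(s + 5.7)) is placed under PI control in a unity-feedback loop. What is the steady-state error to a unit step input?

0

The PI controller's integrator makes the forward path type 1, so e_ss to a step is zero.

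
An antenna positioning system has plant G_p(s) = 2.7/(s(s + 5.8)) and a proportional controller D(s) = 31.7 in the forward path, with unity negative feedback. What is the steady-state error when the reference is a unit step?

0

The open loop D(s)G_p(s) has a pole at the origin (type 1), so the static position error constant is infinite and e_ss = 1/(1+∞) = 0.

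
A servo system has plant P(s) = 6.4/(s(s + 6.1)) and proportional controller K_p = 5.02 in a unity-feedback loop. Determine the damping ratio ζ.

ζ = 0.538

The closed-loop denominator is s(s+6.1) + 5.02·6.4 = s² + 6.1s + 32.13.
So ω_n² = 32.13 ⇒ ω_n = 5.668 rad/s, and ζ = 6.1/(2ω_n) = 0.538.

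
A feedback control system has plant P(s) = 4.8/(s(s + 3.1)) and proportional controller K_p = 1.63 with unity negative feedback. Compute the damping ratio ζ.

The closed-loop denominator is s(s+3.1) + 1.63·4.8 = s² + 3.1s + 7.824.
So ω_n² = 7.824 ⇒ ω_n = 2.797 rad/s, and ζ = 3.1/(2ω_n) = 0.554.

ζ = 0.554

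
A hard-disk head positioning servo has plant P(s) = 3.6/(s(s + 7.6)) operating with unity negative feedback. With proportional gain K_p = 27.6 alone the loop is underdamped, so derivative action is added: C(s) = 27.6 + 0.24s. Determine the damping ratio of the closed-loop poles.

Forward path: (27.6 + 0.24s)·3.6/(s(s+7.6)). The closed-loop characteristic equation is s² + (7.6 + 3.6·0.24)s + 3.6·27.6 = 0.
That is s² + 8.464s + 99.36 = 0, so ω_n = 9.968 rad/s and ζ = 8.464/(2·9.968) = 0.4246.

ζ = 0.425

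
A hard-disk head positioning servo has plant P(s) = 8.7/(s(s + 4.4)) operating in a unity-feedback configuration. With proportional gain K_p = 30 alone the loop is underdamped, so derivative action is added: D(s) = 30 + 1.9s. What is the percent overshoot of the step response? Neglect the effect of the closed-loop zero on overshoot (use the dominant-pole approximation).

Forward path: (30 + 1.9s)·8.7/(s(s+4.4)). The closed-loop characteristic equation is s² + (4.4 + 8.7·1.9)s + 8.7·30 = 0.
That is s² + 20.93s + 261 = 0, so ω_n = 16.16 rad/s and ζ = 20.93/(2·16.16) = 0.6478.
%OS = 100·exp(−πζ/√(1−ζ²)) = 6.92%.

6.92%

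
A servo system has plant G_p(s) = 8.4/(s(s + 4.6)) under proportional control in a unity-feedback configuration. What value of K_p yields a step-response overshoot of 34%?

From %OS = 100·exp(−πζ/√(1−ζ²)) = 34%, ζ = −ln(0.34)/√(π²+ln²(0.34)) = 0.3248.
Characteristic equation s² + 4.6s + 8.4K_p = 0 gives ζ = 4.6/(2√(8.4K_p)).
Setting ζ = 0.3248: √(8.4K_p) = 4.6/(2·0.3248) = 7.082, so K_p = 50.15/8.4 = 5.97.

K_p = 5.97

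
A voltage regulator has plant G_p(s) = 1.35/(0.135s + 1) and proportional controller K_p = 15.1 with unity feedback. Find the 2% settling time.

T_s ≈ 0.0253 s

Closed loop: T(s) = K_p·G_p/(1+K_p·G_p) = 20.39/(0.135s + 1 + 20.39), with pole at s = −(1 + 20.39)/0.135 = −158.4.
τ = 1/158.4 = 0.006313 s, so 2% settling time ≈ 4τ = 0.0253 s.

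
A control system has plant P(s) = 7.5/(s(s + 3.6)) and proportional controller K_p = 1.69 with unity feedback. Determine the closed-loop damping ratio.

ζ = 0.506

1 + K_p·P(s) = 0 gives s² + 3.6s + 12.67 = 0.
Matching s² + 2ζω_n s + ω_n²: ω_n = √12.67 = 3.56 rad/s and 2ζω_n = 3.6, so ζ = 3.6/(2·3.56) = 0.506.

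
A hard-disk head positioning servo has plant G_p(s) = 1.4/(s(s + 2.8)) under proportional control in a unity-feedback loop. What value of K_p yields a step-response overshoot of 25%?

K_p = 8.59

From %OS = 100·exp(−πζ/√(1−ζ²)) = 25%, ζ = −ln(0.25)/√(π²+ln²(0.25)) = 0.4037.
Characteristic equation s² + 2.8s + 1.4K_p = 0 gives ζ = 2.8/(2√(1.4K_p)).
Setting ζ = 0.4037: √(1.4K_p) = 2.8/(2·0.4037) = 3.468, so K_p = 12.03/1.4 = 8.59.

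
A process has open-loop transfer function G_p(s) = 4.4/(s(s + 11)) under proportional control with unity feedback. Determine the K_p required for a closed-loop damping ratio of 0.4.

K_p = 43

Closed-loop characteristic equation: s² + 11s + K_p·4.4 = 0.
So ω_n = √(4.4K_p) and 2ζω_n = 11, giving ζ = 11/(2√(4.4K_p)).
Setting ζ = 0.4: √(4.4K_p) = 11/(2·0.4) = 13.75, so K_p = 189.1/4.4 = 43.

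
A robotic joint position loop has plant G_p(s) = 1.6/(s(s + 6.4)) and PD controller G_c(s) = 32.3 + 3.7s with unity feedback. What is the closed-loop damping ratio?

Forward path: (32.3 + 3.7s)·1.6/(s(s+6.4)). The closed-loop characteristic equation is s² + (6.4 + 1.6·3.7)s + 1.6·32.3 = 0.
That is s² + 12.32s + 51.68 = 0, so ω_n = 7.189 rad/s and ζ = 12.32/(2·7.189) = 0.8569.

ζ = 0.857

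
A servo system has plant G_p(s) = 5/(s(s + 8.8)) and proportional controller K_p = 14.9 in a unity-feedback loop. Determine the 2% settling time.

T_s ≈ 0.909 s

From 1 + K_pG_p(s) = 0: s² + 8.8s + 74.5 = 0 ⇒ ω_n = 8.631, ζ = 0.5098.
2% settling time T_s ≈ 4/(ζω_n) = 4/4.4 = 0.909 s.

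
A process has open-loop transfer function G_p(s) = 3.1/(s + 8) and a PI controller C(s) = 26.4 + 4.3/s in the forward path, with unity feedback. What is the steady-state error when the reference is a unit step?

0

The open loop C(s)G_p(s) has a pole at the origin (type 1), so the static position error constant is infinite and e_ss = 1/(1+∞) = 0.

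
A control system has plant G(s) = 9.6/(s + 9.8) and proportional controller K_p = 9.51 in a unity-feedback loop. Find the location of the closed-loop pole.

Closed-loop transfer function: T(s) = K_p·G(s)/(1 + K_p·G(s)) = 91.3/(s + 9.8 + 91.3) = 91.3/(s + 101.1).
The closed-loop pole is at s = −101.1.

s = -101.1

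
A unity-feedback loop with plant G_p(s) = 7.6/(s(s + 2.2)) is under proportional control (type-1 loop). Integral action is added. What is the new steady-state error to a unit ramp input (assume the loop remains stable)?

The integrator raises the loop to type 2, so K_v → ∞ and e_ss to a ramp is zero.

0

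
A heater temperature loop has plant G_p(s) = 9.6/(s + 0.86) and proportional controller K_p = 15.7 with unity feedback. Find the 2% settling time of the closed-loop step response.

T_s ≈ 0.0264 s

Closed-loop transfer function: T(s) = K_p·G_p(s)/(1 + K_p·G_p(s)) = 150.7/(s + 0.86 + 150.7) = 150.7/(s + 151.6).
Time constant τ = 1/151.6 = 0.006597 s, so the 2% settling time is about 4τ = 0.0264 s.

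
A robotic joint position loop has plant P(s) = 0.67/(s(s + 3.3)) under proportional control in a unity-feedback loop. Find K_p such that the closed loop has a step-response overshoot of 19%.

From %OS = 100·exp(−πζ/√(1−ζ²)) = 19%, ζ = −ln(0.19)/√(π²+ln²(0.19)) = 0.4673.
Characteristic equation s² + 3.3s + 0.67K_p = 0 gives ζ = 3.3/(2√(0.67K_p)).
Setting ζ = 0.4673: √(0.67K_p) = 3.3/(2·0.4673) = 3.531, so K_p = 12.46/0.67 = 18.6.

K_p = 18.6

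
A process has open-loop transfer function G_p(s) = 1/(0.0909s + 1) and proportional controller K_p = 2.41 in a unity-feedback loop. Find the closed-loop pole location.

Closed loop: T(s) = K_p·G_p/(1+K_p·G_p) = 2.41/(0.0909s + 1 + 2.41), with pole at s = −(1 + 2.41)/0.0909 = −37.51.

s = -37.51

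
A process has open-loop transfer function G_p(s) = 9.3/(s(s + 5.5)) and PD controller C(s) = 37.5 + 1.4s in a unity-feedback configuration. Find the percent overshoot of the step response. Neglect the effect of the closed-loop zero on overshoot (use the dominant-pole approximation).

16.6%

Forward path: (37.5 + 1.4s)·9.3/(s(s+5.5)). The closed-loop characteristic equation is s² + (5.5 + 9.3·1.4)s + 9.3·37.5 = 0.
That is s² + 18.52s + 348.8 = 0, so ω_n = 18.67 rad/s and ζ = 18.52/(2·18.67) = 0.4959.
%OS = 100·exp(−πζ/√(1−ζ²)) = 16.6%.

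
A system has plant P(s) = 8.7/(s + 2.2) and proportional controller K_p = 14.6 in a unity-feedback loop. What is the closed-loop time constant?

τ = 0.00774 s

Closed-loop transfer function: T(s) = K_p·P(s)/(1 + K_p·P(s)) = 127/(s + 2.2 + 127) = 127/(s + 129.2).
Time constant τ = 1/129.2 = 0.00774 s.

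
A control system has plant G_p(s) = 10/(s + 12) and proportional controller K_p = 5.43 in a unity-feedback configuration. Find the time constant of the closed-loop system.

Closed-loop transfer function: T(s) = K_p·G_p(s)/(1 + K_p·G_p(s)) = 54.3/(s + 12 + 54.3) = 54.3/(s + 66.3).
Time constant τ = 1/66.3 = 0.0151 s.

τ = 0.0151 s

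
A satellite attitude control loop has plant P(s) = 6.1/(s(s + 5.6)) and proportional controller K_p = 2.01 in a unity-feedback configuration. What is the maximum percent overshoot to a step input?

1.52%

From 1 + K_pP(s) = 0: s² + 5.6s + 12.26 = 0 ⇒ ω_n = 3.502, ζ = 0.7996.
%OS = 100·exp(−πζ/√(1−ζ²)) = 100·exp(−π·0.7996/√0.3606) = 1.52%.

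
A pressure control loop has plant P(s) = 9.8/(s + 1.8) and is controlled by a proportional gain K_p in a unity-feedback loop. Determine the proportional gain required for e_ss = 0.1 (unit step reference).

K_p = 1.65

Steady-state error for a unit step on this type-0 loop is 1/(1 + K_p·P(0)).
P(0) = 5.444. Require 1/(1 + K_p·5.444) = 0.1, so 1 + 5.444·K_p = 10.
K_p = (10 − 1)/5.444 = 1.65.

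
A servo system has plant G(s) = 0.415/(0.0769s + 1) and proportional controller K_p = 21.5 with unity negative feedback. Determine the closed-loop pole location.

Closed loop: T(s) = K_p·G/(1+K_p·G) = 8.922/(0.0769s + 1 + 8.922), with pole at s = −(1 + 8.922)/0.0769 = −129.

s = -129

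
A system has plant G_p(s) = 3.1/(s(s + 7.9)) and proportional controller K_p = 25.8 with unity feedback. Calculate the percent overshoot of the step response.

21.3%

The closed-loop denominator s² + 7.9s + 79.98 gives ω_n = √79.98 = 8.943 and ζ = 7.9/(2ω_n) = 0.4417.
%OS = 100·exp(−πζ/√(1−ζ²)) = 100·exp(−π·0.4417/√0.8049) = 21.3%.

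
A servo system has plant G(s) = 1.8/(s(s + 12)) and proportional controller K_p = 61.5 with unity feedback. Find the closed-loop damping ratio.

With unity feedback the closed-loop characteristic equation is s² + 12s + 61.5·1.8 = s² + 12s + 110.7 = 0.
So ω_n² = 110.7 ⇒ ω_n = 10.52 rad/s, and ζ = 12/(2ω_n) = 0.57.

ζ = 0.57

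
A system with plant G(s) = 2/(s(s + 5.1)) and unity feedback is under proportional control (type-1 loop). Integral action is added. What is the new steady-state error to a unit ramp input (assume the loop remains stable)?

0

The integrator raises the loop to type 2, so K_v → ∞ and e_ss to a ramp is zero.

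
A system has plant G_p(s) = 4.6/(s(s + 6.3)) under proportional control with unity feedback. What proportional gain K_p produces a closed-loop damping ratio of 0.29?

K_p = 25.6

Closed-loop characteristic equation: s² + 6.3s + K_p·4.6 = 0.
So ω_n = √(4.6K_p) and 2ζω_n = 6.3, giving ζ = 6.3/(2√(4.6K_p)).
Setting ζ = 0.29: √(4.6K_p) = 6.3/(2·0.29) = 10.86, so K_p = 118/4.6 = 25.6.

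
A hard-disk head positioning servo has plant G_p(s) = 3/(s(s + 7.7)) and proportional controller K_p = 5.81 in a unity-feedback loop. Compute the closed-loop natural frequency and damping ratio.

ω_n = 4.17 rad/s, ζ = 0.922

The closed-loop denominator is s(s+7.7) + 5.81·3 = s² + 7.7s + 17.43.
So ω_n² = 17.43 ⇒ ω_n = 4.175 rad/s, and ζ = 7.7/(2ω_n) = 0.922.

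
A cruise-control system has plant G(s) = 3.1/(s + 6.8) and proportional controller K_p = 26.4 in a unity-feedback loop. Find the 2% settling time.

T_s ≈ 0.0451 s

Closed-loop transfer function: T(s) = K_p·G(s)/(1 + K_p·G(s)) = 81.84/(s + 6.8 + 81.84) = 81.84/(s + 88.64).
Time constant τ = 1/88.64 = 0.01128 s, so the 2% settling time is about 4τ = 0.0451 s.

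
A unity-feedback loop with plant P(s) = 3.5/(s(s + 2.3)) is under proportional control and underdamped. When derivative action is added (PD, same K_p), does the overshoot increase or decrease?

The derivative term adds K·K_d to the s-coefficient of the characteristic equation, raising 2ζω_n while ω_n is unchanged; ζ increases, so overshoot decreases.

decrease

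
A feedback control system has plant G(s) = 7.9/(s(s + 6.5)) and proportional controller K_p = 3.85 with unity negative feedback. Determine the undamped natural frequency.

ω_n = 5.51 rad/s

1 + K_p·G(s) = 0 gives s² + 6.5s + 30.42 = 0.
So ω_n² = 30.42 ⇒ ω_n = 5.515 rad/s, and ζ = 6.5/(2ω_n) = 0.589.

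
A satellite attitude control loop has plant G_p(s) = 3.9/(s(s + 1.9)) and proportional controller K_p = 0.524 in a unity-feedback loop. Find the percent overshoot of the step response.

The closed-loop denominator s² + 1.9s + 2.044 gives ω_n = √2.044 = 1.43 and ζ = 1.9/(2ω_n) = 0.6645.
%OS = 100·exp(−πζ/√(1−ζ²)) = 100·exp(−π·0.6645/√0.5584) = 6.12%.

6.12%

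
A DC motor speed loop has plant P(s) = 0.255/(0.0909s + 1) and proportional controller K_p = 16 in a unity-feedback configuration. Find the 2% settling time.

Closed loop: T(s) = K_p·P/(1+K_p·P) = 4.08/(0.0909s + 1 + 4.08), with pole at s = −(1 + 4.08)/0.0909 = −55.89.
τ = 1/55.89 = 0.01789 s, so 2% settling time ≈ 4τ = 0.0716 s.

T_s ≈ 0.0716 s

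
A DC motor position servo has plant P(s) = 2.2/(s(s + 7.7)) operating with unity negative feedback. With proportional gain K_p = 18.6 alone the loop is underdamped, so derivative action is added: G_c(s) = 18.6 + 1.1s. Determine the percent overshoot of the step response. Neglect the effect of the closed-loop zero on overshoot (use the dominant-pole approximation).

Forward path: (18.6 + 1.1s)·2.2/(s(s+7.7)). The closed-loop characteristic equation is s² + (7.7 + 2.2·1.1)s + 2.2·18.6 = 0.
That is s² + 10.12s + 40.92 = 0, so ω_n = 6.397 rad/s and ζ = 10.12/(2·6.397) = 0.791.
%OS = 100·exp(−πζ/√(1−ζ²)) = 1.72%.

1.72%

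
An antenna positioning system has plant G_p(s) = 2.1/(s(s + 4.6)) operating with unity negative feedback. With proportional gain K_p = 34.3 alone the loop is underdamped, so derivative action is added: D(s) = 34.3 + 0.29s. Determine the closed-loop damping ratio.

ζ = 0.307

Forward path: (34.3 + 0.29s)·2.1/(s(s+4.6)). The closed-loop characteristic equation is s² + (4.6 + 2.1·0.29)s + 2.1·34.3 = 0.
That is s² + 5.209s + 72.03 = 0, so ω_n = 8.487 rad/s and ζ = 5.209/(2·8.487) = 0.3069.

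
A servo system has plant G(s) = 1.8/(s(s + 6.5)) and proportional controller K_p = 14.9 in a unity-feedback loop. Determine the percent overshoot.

7.95%

Closed-loop characteristic equation: s² + 6.5s + 26.82 = 0, so ω_n = 5.179 rad/s and ζ = 6.5/(2·5.179) = 0.6276.
%OS = 100·exp(−πζ/√(1−ζ²)) = 100·exp(−π·0.6276/√0.6062) = 7.95%.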